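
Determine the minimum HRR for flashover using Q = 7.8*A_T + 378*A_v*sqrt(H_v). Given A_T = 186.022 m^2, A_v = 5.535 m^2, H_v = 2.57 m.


7.8*A_T = 1451.0
sqrt(H_v) = 1.6031
378*A_v*sqrt(H_v) = 3354.1
Q = 1451.0 + 3354.1 = 4805.1 kW

4805.1 kW


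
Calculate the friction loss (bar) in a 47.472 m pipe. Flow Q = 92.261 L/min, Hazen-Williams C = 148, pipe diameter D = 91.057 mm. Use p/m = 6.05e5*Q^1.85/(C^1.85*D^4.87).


Q^1.85 = 4318.0
C^1.85 = 10351
D^4.87 = 3.4822e+09
p/m = 7.2477e-05 bar/m
p_total = 7.2477e-05 * 47.472 = 0.0034406 bar

0.0034406 bar


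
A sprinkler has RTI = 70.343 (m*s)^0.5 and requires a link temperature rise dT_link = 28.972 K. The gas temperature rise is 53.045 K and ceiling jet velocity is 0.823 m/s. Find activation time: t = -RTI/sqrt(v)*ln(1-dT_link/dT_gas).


dT_link/dT_gas = 0.54618
ln(1 - 0.54618) = -0.79005
t = -70.343 / sqrt(0.823) * -0.79005 = 61.260 s

61.260 s


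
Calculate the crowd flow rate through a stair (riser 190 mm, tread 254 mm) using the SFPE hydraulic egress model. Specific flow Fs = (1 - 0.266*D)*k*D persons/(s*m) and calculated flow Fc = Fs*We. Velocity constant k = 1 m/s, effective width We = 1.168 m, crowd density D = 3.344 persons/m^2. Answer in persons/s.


1 - 0.266*D = 1 - 0.266*3.344 = 0.11050
Fs = 0.11050 * 1 * 3.344 = 0.36950 persons/(s*m)
Fc = 0.36950 * 1.168 = 0.43157 persons/s

0.43157 persons/s


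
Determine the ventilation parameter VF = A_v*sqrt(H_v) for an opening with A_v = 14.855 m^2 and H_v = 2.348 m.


sqrt(H_v) = 1.5323
VF = 14.855 * 1.5323 = 22.763 m^(5/2)

22.763 m^(5/2)


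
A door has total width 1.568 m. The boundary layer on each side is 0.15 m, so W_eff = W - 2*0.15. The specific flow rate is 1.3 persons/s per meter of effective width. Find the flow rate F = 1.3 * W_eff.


W_eff = 1.568 - 0.30 = 1.268 m
F = 1.3 * 1.268 = 1.6484 persons/s

1.6484 persons/s


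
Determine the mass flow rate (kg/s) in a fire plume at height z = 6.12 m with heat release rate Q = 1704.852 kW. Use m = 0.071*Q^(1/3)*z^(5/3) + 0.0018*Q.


Q^(1/3) = 11.946
z^(5/3) = 20.476
First term = 0.071 * 11.946 * 20.476 = 17.368
Second term = 0.0018 * 1704.852 = 3.0687
m = 20.436 kg/s

20.436 kg/s


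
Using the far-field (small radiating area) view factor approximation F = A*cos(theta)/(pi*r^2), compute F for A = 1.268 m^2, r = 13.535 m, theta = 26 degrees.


cos(26 deg) = 0.89879
pi*r^2 = 575.53
F = 1.268 * 0.89879 / 575.53 = 0.0019802

0.0019802


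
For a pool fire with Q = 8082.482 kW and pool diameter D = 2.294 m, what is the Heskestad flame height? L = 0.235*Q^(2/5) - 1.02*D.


Q^(2/5) = 36.561
0.235 * Q^(2/5) = 8.5918
1.02 * D = 2.3399
L = 6.2520 m

6.2520 m


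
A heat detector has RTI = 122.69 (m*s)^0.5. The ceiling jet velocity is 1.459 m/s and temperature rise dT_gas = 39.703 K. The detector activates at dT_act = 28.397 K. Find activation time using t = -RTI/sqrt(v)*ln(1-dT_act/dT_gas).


dT_act/dT_gas = 0.71524
ln(1 - 0.71524) = -1.2561
t = -122.69 / sqrt(1.459) * -1.2561 = 127.59 s

127.59 s


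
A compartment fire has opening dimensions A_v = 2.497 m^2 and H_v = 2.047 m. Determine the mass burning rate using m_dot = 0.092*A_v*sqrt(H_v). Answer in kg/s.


sqrt(H_v) = 1.4307
m_dot = 0.092 * 2.497 * 1.4307 = 0.32867 kg/s

0.32867 kg/s


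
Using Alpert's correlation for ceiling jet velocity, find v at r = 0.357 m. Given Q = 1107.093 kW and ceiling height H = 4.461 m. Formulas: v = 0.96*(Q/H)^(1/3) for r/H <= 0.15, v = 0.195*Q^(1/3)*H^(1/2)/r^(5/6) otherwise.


r/H = 0.357 / 4.461 = 0.080027
r/H <= 0.15, so v = 0.96*(Q/H)^(1/3)
Q/H = 248.17
(Q/H)^(1/3) = 6.2842
v = 0.96 * 6.2842 = 6.0328 m/s

6.0328 m/s


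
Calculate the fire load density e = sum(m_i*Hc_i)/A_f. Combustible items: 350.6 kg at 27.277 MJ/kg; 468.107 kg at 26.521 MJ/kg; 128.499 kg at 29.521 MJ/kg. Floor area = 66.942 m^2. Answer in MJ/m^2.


Total energy = 350.6*27.277 + 468.107*26.521 + 128.499*29.521
= 9563.316 + 12414.67 + 3793.419
= 25771.40 MJ
e = 25771.40 / 66.942 = 384.98 MJ/m^2

384.98 MJ/m^2


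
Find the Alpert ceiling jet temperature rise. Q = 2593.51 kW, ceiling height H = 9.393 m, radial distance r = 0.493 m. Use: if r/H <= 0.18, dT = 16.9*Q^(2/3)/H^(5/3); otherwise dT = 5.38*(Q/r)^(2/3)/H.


r/H = 0.493 / 9.393 = 0.052486
r/H <= 0.18, so dT = 16.9*Q^(2/3)/H^(5/3)
Q^(2/3) = 188.77
H^(5/3) = 41.816
dT = 16.9 * 188.77 / 41.816 = 76.291 K

76.291 K


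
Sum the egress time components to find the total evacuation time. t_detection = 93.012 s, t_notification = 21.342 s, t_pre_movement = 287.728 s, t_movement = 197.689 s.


Total = 93.012 + 21.342 + 287.728 + 197.689 = 599.771 s

599.771 s


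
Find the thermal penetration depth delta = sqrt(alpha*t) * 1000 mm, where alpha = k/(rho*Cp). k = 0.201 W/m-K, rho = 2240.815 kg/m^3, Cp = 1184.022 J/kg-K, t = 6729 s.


alpha = 0.201 / (2240.815 * 1184.022) = 7.5758e-08 m^2/s
alpha * t = 0.00050978
delta = sqrt(0.00050978) * 1000 = 22.578 mm

22.578 mm


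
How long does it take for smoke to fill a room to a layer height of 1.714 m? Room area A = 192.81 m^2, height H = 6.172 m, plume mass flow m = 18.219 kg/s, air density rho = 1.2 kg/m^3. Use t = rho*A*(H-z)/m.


H - z = 4.458 m
t = 1.2 * 192.81 * 4.458 / 18.219 = 56.614 s

56.614 s


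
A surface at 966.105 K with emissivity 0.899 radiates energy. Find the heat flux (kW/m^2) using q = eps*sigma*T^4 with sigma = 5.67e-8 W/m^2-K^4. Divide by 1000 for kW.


T^4 = 8.7116e+11
q = 0.899 * 5.67e-8 * 8.7116e+11 / 1000 = 44.406 kW/m^2

44.406 kW/m^2


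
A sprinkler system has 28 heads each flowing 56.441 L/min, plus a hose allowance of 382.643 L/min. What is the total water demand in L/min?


Sprinkler demand = 28 * 56.441 = 1580.348 L/min
Total = 1580.348 + 382.643 = 1962.991 L/min

1962.991 L/min


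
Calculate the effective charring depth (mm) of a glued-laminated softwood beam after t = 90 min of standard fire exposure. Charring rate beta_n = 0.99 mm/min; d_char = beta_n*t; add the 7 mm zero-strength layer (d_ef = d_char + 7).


d_char = 0.99 * 90 = 89.1 mm
d_ef = 89.1 + 1.0*7 = 96.1 mm

96.1 mm


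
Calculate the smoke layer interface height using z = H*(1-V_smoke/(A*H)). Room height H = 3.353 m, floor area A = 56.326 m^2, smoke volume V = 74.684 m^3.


V/(A*H) = 0.39544
1 - 0.39544 = 0.60456
z = 3.353 * 0.60456 = 2.0271 m

2.0271 m


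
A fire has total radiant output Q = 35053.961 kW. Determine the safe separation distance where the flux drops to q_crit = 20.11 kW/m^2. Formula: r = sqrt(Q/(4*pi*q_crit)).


4*pi*q_crit = 252.71
Q/(4*pi*q_crit) = 138.71
r = sqrt(138.71) = 11.778 m

11.778 m


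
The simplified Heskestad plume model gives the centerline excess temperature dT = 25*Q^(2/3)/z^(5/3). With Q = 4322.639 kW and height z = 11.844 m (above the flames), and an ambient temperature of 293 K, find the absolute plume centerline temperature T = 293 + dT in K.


Q^(2/3) = 265.36
z^(5/3) = 61.541
dT = 25 * 265.36 / 61.541 = 107.80 K
T = 293 + 107.80 = 400.80 K

400.80 K


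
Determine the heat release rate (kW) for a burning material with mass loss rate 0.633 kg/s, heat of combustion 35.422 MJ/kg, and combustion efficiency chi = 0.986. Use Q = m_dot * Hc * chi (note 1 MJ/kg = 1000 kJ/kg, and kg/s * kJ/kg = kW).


Hc = 35.422 MJ/kg = 35.422 * 1000 kJ/kg = 35422 kJ/kg
Q = 0.633 kg/s * 35422 kJ/kg * 0.986 = 22108 kW

22108 kW


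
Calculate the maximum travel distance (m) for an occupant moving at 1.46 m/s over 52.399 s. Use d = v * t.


d = 1.46 * 52.399 = 76.503 m

76.503 m


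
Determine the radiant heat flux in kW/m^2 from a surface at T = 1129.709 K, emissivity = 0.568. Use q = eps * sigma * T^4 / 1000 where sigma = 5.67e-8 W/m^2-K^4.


T^4 = 1.6288e+12
q = 0.568 * 5.67e-8 * 1.6288e+12 / 1000 = 52.456 kW/m^2

52.456 kW/m^2


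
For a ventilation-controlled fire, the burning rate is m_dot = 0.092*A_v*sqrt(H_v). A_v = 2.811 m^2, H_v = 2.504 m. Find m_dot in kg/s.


sqrt(H_v) = 1.5824
m_dot = 0.092 * 2.811 * 1.5824 = 0.40923 kg/s

0.40923 kg/s


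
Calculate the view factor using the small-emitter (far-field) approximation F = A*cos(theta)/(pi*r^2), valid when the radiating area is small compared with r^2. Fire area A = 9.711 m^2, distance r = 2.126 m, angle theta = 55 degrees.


cos(55 deg) = 0.57358
pi*r^2 = 14.200
F = 9.711 * 0.57358 / 14.200 = 0.39226

0.39226


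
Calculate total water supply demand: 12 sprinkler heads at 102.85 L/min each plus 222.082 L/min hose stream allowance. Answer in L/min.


Sprinkler demand = 12 * 102.85 = 1234.2 L/min
Total = 1234.2 + 222.082 = 1456.282 L/min

1456.282 L/min


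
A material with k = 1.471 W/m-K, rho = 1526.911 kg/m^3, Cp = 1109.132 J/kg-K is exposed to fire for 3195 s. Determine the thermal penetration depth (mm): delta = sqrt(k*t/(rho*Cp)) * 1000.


alpha = 1.471 / (1526.911 * 1109.132) = 8.6859e-07 m^2/s
alpha * t = 0.0027752
delta = sqrt(0.0027752) * 1000 = 52.680 mm

52.680 mm


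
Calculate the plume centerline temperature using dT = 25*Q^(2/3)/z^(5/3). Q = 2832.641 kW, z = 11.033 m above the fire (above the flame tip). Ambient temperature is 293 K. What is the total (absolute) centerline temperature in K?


Q^(2/3) = 200.20
z^(5/3) = 54.679
dT = 25 * 200.20 / 54.679 = 91.533 K
T = 293 + 91.533 = 384.53 K

384.53 K


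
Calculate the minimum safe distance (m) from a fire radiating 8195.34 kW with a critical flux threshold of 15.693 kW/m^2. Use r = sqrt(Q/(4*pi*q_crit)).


4*pi*q_crit = 197.20
Q/(4*pi*q_crit) = 41.558
r = sqrt(41.558) = 6.4465 m

6.4465 m


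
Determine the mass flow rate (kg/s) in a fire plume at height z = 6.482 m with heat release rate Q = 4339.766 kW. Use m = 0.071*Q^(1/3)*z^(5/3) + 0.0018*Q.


Q^(1/3) = 16.311
z^(5/3) = 22.535
First term = 0.071 * 16.311 * 22.535 = 26.097
Second term = 0.0018 * 4339.766 = 7.8116
m = 33.909 kg/s

33.909 kg/s


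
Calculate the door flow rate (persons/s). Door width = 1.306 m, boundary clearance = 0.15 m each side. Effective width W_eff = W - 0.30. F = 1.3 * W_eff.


W_eff = 1.306 - 0.30 = 1.006 m
F = 1.3 * 1.006 = 1.3078 persons/s

1.3078 persons/s


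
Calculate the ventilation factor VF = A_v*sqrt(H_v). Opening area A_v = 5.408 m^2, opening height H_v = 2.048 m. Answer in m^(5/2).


sqrt(H_v) = 1.4311
VF = 5.408 * 1.4311 = 7.7393 m^(5/2)

7.7393 m^(5/2)


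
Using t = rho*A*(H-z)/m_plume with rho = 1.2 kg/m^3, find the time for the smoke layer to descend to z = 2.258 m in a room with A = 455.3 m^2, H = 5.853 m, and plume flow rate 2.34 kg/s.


H - z = 3.595 m
t = 1.2 * 455.3 * 3.595 / 2.34 = 839.39 s

839.39 s


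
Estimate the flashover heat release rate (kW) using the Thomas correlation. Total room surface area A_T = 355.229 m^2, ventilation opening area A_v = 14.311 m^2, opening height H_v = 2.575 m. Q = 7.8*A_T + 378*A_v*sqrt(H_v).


7.8*A_T = 2770.8
sqrt(H_v) = 1.6047
378*A_v*sqrt(H_v) = 8680.6
Q = 2770.8 + 8680.6 = 11451 kW

11451 kW


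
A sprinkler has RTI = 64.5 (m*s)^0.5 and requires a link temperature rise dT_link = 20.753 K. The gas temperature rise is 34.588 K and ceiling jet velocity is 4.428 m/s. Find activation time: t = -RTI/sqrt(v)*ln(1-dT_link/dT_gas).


dT_link/dT_gas = 0.60001
ln(1 - 0.60001) = -0.91631
t = -64.5 / sqrt(4.428) * -0.91631 = 28.086 s

28.086 s


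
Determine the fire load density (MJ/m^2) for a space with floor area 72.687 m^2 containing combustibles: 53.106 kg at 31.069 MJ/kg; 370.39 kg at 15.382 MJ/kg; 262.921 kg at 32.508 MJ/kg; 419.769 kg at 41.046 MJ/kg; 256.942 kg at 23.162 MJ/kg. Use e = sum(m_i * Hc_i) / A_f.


Total energy = 53.106*31.069 + 370.39*15.382 + 262.921*32.508 + 419.769*41.046 + 256.942*23.162
= 1649.950 + 5697.339 + 8547.036 + 17229.84 + 5951.291
= 39075.45 MJ
e = 39075.45 / 72.687 = 537.59 MJ/m^2

537.59 MJ/m^2


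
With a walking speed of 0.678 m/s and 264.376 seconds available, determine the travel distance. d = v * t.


d = 0.678 * 264.376 = 179.25 m

179.25 m


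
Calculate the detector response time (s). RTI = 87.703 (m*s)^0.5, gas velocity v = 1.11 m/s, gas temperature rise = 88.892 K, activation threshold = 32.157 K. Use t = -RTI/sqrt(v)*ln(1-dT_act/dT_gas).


dT_act/dT_gas = 0.36175
ln(1 - 0.36175) = -0.44903
t = -87.703 / sqrt(1.11) * -0.44903 = 37.379 s

37.379 s


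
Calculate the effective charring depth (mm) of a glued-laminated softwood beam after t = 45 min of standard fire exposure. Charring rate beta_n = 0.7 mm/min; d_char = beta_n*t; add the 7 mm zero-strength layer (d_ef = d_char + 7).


d_char = 0.7 * 45 = 31.5 mm
d_ef = 31.5 + 1.0*7 = 38.5 mm

38.5 mm


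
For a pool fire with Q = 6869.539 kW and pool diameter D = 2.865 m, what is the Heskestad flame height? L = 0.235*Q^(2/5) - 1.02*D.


Q^(2/5) = 34.259
0.235 * Q^(2/5) = 8.0508
1.02 * D = 2.9223
L = 5.1285 m

5.1285 m


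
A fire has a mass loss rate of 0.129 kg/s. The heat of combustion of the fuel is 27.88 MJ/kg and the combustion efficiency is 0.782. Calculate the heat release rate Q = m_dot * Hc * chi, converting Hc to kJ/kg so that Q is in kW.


Hc = 27.88 MJ/kg = 27.88 * 1000 kJ/kg = 27880 kJ/kg
Q = 0.129 kg/s * 27880 kJ/kg * 0.782 = 2812.5 kW

2812.5 kW


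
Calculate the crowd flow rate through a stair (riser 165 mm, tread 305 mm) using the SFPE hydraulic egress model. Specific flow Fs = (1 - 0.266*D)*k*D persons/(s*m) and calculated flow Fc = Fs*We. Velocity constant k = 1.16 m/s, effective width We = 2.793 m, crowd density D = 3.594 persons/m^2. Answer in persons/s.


1 - 0.266*D = 1 - 0.266*3.594 = 0.043996
Fs = 0.043996 * 1.16 * 3.594 = 0.18342 persons/(s*m)
Fc = 0.18342 * 2.793 = 0.51230 persons/s

0.51230 persons/s


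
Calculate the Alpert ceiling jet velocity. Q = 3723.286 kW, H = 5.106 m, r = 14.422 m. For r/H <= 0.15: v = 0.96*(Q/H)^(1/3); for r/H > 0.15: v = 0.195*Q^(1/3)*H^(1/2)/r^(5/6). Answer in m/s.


r/H = 14.422 / 5.106 = 2.8245
r/H > 0.15, so v = 0.195*Q^(1/3)*H^(1/2)/r^(5/6)
Q^(1/3) = 15.499
H^(1/2) = 2.2596
r^(5/6) = 9.2439
v = 0.195 * 15.499 * 2.2596 / 9.2439 = 0.73880 m/s

0.73880 m/s


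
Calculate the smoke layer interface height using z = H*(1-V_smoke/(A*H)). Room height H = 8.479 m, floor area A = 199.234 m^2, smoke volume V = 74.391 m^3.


V/(A*H) = 0.044036
1 - 0.044036 = 0.95596
z = 8.479 * 0.95596 = 8.1056 m

8.1056 m


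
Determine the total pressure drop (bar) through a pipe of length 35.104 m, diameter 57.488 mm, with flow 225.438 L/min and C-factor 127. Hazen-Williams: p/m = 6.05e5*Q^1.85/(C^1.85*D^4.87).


Q^1.85 = 22548
C^1.85 = 7799.0
D^4.87 = 3.7080e+08
p/m = 0.0047171 bar/m
p_total = 0.0047171 * 35.104 = 0.16559 bar

0.16559 bar


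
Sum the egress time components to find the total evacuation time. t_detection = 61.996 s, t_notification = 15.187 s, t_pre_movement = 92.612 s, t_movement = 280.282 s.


Total = 61.996 + 15.187 + 92.612 + 280.282 = 450.077 s

450.077 s


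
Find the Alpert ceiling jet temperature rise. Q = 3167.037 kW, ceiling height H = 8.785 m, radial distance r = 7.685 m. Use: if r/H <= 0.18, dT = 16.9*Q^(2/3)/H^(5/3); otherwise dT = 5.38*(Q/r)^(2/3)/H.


r/H = 7.685 / 8.785 = 0.87479
r/H > 0.18, so dT = 5.38*(Q/r)^(2/3)/H
Q/r = 412.11
(Q/r)^(2/3) = 55.378
dT = 5.38 * 55.378 / 8.785 = 33.914 K

33.914 K


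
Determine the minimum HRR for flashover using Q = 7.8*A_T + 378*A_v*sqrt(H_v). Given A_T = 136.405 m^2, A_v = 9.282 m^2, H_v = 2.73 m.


7.8*A_T = 1063.959
sqrt(H_v) = 1.6523
378*A_v*sqrt(H_v) = 5797.2
Q = 1063.959 + 5797.2 = 6861.1 kW

6861.1 kW


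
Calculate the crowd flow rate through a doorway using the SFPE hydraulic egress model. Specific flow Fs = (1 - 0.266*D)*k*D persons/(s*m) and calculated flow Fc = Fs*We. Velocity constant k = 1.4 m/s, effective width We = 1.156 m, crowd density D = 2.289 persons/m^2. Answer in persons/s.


1 - 0.266*D = 1 - 0.266*2.289 = 0.39113
Fs = 0.39113 * 1.4 * 2.289 = 1.2534 persons/(s*m)
Fc = 1.2534 * 1.156 = 1.4489 persons/s

1.4489 persons/s


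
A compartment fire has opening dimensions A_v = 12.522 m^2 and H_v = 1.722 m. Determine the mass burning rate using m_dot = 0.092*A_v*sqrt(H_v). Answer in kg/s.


sqrt(H_v) = 1.3122
m_dot = 0.092 * 12.522 * 1.3122 = 1.5117 kg/s

1.5117 kg/s


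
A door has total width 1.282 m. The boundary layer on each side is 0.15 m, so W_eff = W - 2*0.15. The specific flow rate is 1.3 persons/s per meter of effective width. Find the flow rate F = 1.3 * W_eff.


W_eff = 1.282 - 0.30 = 0.982 m
F = 1.3 * 0.982 = 1.2766 persons/s

1.2766 persons/s


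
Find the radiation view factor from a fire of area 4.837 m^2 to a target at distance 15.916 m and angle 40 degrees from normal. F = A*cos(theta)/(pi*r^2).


cos(40 deg) = 0.76604
pi*r^2 = 795.83
F = 4.837 * 0.76604 / 795.83 = 0.0046560

0.0046560


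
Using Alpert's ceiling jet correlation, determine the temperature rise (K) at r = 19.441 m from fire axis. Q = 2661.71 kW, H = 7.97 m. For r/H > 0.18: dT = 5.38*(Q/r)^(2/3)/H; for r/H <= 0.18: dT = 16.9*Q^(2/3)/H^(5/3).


r/H = 19.441 / 7.97 = 2.4393
r/H > 0.18, so dT = 5.38*(Q/r)^(2/3)/H
Q/r = 136.91
(Q/r)^(2/3) = 26.564
dT = 5.38 * 26.564 / 7.97 = 17.932 K

17.932 K


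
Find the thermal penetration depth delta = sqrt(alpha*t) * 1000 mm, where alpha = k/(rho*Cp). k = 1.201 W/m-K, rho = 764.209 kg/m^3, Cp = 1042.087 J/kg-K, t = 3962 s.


alpha = 1.201 / (764.209 * 1042.087) = 1.5081e-06 m^2/s
alpha * t = 0.0059750
delta = sqrt(0.0059750) * 1000 = 77.298 mm

77.298 mm


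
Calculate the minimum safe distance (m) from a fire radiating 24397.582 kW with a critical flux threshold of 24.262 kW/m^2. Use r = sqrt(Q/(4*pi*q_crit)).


4*pi*q_crit = 304.89
Q/(4*pi*q_crit) = 80.022
r = sqrt(80.022) = 8.9455 m

8.9455 m


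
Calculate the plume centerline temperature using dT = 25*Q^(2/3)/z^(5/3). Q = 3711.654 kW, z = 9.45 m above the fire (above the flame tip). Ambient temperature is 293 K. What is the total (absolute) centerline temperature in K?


Q^(2/3) = 239.72
z^(5/3) = 42.240
dT = 25 * 239.72 / 42.240 = 141.88 K
T = 293 + 141.88 = 434.88 K

434.88 K


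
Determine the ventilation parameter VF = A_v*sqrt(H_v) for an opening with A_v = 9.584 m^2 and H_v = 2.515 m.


sqrt(H_v) = 1.5859
VF = 9.584 * 1.5859 = 15.199 m^(5/2)

15.199 m^(5/2)


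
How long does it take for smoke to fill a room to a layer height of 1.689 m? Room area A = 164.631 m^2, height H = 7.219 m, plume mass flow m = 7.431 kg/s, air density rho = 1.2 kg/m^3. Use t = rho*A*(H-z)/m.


H - z = 5.53 m
t = 1.2 * 164.631 * 5.53 / 7.431 = 147.02 s

147.02 s


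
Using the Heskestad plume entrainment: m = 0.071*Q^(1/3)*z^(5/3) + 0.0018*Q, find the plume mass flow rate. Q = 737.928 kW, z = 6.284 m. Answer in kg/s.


Q^(1/3) = 9.0366
z^(5/3) = 21.399
First term = 0.071 * 9.0366 * 21.399 = 13.730
Second term = 0.0018 * 737.928 = 1.3283
m = 15.058 kg/s

15.058 kg/s


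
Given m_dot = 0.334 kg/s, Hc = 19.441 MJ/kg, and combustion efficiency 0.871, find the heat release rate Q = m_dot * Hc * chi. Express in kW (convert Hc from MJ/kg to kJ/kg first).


Hc = 19.441 MJ/kg = 19.441 * 1000 kJ/kg = 19441 kJ/kg
Q = 0.334 kg/s * 19441 kJ/kg * 0.871 = 5655.7 kW

5655.7 kW


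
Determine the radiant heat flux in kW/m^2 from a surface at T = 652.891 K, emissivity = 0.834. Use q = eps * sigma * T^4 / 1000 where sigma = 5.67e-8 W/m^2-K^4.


T^4 = 1.8170e+11
q = 0.834 * 5.67e-8 * 1.8170e+11 / 1000 = 8.5923 kW/m^2

8.5923 kW/m^2


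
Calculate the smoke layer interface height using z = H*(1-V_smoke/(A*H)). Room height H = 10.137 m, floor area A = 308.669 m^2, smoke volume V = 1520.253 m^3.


V/(A*H) = 0.48586
1 - 0.48586 = 0.51414
z = 10.137 * 0.51414 = 5.2118 m

5.2118 m


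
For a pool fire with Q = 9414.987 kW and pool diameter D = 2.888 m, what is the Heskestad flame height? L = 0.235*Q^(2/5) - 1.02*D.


Q^(2/5) = 38.862
0.235 * Q^(2/5) = 9.1326
1.02 * D = 2.9458
L = 6.1869 m

6.1869 m


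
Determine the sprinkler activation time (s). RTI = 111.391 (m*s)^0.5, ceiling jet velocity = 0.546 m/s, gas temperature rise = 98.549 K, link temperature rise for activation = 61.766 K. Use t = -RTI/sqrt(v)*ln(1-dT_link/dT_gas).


dT_link/dT_gas = 0.62675
ln(1 - 0.62675) = -0.98552
t = -111.391 / sqrt(0.546) * -0.98552 = 148.57 s

148.57 s


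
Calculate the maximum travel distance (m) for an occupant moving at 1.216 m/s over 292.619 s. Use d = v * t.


d = 1.216 * 292.619 = 355.82 m

355.82 m


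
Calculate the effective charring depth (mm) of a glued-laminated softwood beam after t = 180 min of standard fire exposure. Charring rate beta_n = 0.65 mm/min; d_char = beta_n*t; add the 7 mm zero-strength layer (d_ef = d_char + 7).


d_char = 0.65 * 180 = 117 mm
d_ef = 117 + 1.0*7 = 124 mm

124 mm


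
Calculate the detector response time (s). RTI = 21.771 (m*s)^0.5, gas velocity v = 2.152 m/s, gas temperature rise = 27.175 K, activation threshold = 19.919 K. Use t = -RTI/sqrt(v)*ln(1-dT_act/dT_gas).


dT_act/dT_gas = 0.73299
ln(1 - 0.73299) = -1.3205
t = -21.771 / sqrt(2.152) * -1.3205 = 19.597 s

19.597 s


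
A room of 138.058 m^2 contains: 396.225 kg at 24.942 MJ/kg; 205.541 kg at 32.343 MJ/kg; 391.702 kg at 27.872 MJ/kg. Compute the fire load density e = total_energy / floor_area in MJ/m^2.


Total energy = 396.225*24.942 + 205.541*32.343 + 391.702*27.872
= 9882.644 + 6647.813 + 10917.52
= 27447.97 MJ
e = 27447.97 / 138.058 = 198.81 MJ/m^2

198.81 MJ/m^2


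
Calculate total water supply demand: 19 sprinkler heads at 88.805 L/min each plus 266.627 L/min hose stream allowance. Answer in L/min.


Sprinkler demand = 19 * 88.805 = 1687.295 L/min
Total = 1687.295 + 266.627 = 1953.922 L/min

1953.922 L/min


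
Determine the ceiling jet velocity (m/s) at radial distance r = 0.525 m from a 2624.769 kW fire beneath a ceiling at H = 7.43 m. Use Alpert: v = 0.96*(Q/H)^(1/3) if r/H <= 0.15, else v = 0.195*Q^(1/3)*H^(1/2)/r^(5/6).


r/H = 0.525 / 7.43 = 0.070659
r/H <= 0.15, so v = 0.96*(Q/H)^(1/3)
Q/H = 353.27
(Q/H)^(1/3) = 7.0692
v = 0.96 * 7.0692 = 6.7864 m/s

6.7864 m/s


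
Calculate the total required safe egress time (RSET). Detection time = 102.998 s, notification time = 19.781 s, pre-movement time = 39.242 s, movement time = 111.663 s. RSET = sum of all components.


Total = 102.998 + 19.781 + 39.242 + 111.663 = 273.684 s

273.684 s


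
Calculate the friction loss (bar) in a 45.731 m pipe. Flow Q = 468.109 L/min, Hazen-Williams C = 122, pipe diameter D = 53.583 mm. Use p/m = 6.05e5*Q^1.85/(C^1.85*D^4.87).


Q^1.85 = 87125
C^1.85 = 7240.5
D^4.87 = 2.6325e+08
p/m = 0.027655 bar/m
p_total = 0.027655 * 45.731 = 1.2647 bar

1.2647 bar


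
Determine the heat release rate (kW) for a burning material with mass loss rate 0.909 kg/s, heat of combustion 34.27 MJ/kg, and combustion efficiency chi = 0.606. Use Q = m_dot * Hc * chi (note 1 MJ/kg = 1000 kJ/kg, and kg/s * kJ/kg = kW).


Hc = 34.27 MJ/kg = 34.27 * 1000 kJ/kg = 34270 kJ/kg
Q = 0.909 kg/s * 34270 kJ/kg * 0.606 = 18878 kW

18878 kW


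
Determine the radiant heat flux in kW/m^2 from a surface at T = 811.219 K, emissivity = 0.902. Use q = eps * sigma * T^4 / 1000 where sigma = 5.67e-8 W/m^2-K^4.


T^4 = 4.3306e+11
q = 0.902 * 5.67e-8 * 4.3306e+11 / 1000 = 22.148 kW/m^2

22.148 kW/m^2


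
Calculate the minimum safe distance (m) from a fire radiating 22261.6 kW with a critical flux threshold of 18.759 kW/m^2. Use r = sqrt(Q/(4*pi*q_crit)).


4*pi*q_crit = 235.73
Q/(4*pi*q_crit) = 94.436
r = sqrt(94.436) = 9.7178 m

9.7178 m


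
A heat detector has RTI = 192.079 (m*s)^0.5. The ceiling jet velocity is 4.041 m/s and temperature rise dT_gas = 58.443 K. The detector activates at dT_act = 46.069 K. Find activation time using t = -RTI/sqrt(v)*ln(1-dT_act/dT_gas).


dT_act/dT_gas = 0.78827
ln(1 - 0.78827) = -1.5525
t = -192.079 / sqrt(4.041) * -1.5525 = 148.34 s

148.34 s


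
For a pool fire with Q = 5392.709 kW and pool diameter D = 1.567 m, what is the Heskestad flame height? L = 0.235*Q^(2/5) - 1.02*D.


Q^(2/5) = 31.097
0.235 * Q^(2/5) = 7.3079
1.02 * D = 1.5983
L = 5.7095 m

5.7095 m


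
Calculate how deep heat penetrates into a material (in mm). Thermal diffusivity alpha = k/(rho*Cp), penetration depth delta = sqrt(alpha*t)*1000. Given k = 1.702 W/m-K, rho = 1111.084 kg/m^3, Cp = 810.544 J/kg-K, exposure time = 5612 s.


alpha = 1.702 / (1111.084 * 810.544) = 1.8899e-06 m^2/s
alpha * t = 0.010606
delta = sqrt(0.010606) * 1000 = 102.99 mm

102.99 mm


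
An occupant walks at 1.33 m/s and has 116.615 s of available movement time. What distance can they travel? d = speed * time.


d = 1.33 * 116.615 = 155.10 m

155.10 m


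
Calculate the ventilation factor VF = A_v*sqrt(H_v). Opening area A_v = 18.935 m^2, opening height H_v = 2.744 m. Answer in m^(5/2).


sqrt(H_v) = 1.6565
VF = 18.935 * 1.6565 = 31.366 m^(5/2)

31.366 m^(5/2)


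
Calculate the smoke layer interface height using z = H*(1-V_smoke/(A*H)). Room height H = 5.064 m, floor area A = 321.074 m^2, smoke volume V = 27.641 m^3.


V/(A*H) = 0.017000
1 - 0.017000 = 0.98300
z = 5.064 * 0.98300 = 4.9779 m

4.9779 m


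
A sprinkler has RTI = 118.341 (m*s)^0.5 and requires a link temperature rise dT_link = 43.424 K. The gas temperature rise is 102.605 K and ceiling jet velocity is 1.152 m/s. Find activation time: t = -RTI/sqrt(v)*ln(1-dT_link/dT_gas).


dT_link/dT_gas = 0.42322
ln(1 - 0.42322) = -0.55029
t = -118.341 / sqrt(1.152) * -0.55029 = 60.673 s

60.673 s


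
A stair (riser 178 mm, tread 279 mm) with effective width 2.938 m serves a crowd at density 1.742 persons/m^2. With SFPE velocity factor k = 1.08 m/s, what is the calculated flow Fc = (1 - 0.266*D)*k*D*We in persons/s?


1 - 0.266*D = 1 - 0.266*1.742 = 0.53663
Fs = 0.53663 * 1.08 * 1.742 = 1.0096 persons/(s*m)
Fc = 1.0096 * 2.938 = 2.9662 persons/s

2.9662 persons/s


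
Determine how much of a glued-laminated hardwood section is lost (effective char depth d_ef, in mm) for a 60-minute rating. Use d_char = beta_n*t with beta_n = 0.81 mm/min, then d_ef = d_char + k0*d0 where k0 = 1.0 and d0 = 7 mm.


d_char = 0.81 * 60 = 48.6 mm
d_ef = 48.6 + 1.0*7 = 55.6 mm

55.6 mm


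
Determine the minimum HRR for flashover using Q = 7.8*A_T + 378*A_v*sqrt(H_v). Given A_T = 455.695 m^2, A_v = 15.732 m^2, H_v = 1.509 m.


7.8*A_T = 3554.421
sqrt(H_v) = 1.2284
378*A_v*sqrt(H_v) = 7305.0
Q = 3554.421 + 7305.0 = 10859 kW

10859 kW


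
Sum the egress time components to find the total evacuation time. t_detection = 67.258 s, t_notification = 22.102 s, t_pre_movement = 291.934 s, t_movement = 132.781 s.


Total = 67.258 + 22.102 + 291.934 + 132.781 = 514.075 s

514.075 s


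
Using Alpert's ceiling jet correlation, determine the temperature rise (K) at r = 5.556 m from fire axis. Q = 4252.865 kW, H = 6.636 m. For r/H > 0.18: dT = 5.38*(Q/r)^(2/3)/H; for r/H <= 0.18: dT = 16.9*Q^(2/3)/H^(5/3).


r/H = 5.556 / 6.636 = 0.83725
r/H > 0.18, so dT = 5.38*(Q/r)^(2/3)/H
Q/r = 765.45
(Q/r)^(2/3) = 83.678
dT = 5.38 * 83.678 / 6.636 = 67.840 K

67.840 K


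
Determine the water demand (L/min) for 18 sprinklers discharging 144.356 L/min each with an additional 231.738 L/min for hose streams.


Sprinkler demand = 18 * 144.356 = 2598.408 L/min
Total = 2598.408 + 231.738 = 2830.146 L/min

2830.146 L/min


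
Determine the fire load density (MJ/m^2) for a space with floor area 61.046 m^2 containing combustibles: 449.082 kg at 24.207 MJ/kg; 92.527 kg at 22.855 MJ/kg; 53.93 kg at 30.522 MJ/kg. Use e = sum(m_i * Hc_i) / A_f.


Total energy = 449.082*24.207 + 92.527*22.855 + 53.93*30.522
= 10870.93 + 2114.705 + 1646.051
= 14631.68 MJ
e = 14631.68 / 61.046 = 239.68 MJ/m^2

239.68 MJ/m^2


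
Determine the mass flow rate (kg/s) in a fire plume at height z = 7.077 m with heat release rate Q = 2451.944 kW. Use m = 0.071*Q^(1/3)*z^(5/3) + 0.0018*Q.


Q^(1/3) = 13.485
z^(5/3) = 26.086
First term = 0.071 * 13.485 * 26.086 = 24.975
Second term = 0.0018 * 2451.944 = 4.4135
m = 29.389 kg/s

29.389 kg/s


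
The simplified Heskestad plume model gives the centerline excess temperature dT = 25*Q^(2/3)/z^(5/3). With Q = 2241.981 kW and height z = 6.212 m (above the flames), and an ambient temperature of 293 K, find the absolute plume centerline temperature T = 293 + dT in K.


Q^(2/3) = 171.30
z^(5/3) = 20.992
dT = 25 * 171.30 / 20.992 = 204.01 K
T = 293 + 204.01 = 497.01 K

497.01 K


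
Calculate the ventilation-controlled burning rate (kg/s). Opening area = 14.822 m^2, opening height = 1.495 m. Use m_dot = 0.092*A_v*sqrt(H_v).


sqrt(H_v) = 1.2227
m_dot = 0.092 * 14.822 * 1.2227 = 1.6673 kg/s

1.6673 kg/s


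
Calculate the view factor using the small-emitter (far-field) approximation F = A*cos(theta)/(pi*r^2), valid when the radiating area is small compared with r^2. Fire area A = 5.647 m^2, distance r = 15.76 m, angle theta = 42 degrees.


cos(42 deg) = 0.74314
pi*r^2 = 780.30
F = 5.647 * 0.74314 / 780.30 = 0.0053781

0.0053781


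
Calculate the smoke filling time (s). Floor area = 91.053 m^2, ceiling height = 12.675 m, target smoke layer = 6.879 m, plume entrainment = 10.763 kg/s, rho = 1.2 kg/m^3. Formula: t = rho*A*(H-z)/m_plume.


H - z = 5.796 m
t = 1.2 * 91.053 * 5.796 / 10.763 = 58.840 s

58.840 s


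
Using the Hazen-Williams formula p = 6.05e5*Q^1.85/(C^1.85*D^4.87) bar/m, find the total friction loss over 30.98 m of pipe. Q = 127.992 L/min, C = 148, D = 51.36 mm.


Q^1.85 = 7912.0
C^1.85 = 10351
D^4.87 = 2.1416e+08
p/m = 0.0021593 bar/m
p_total = 0.0021593 * 30.98 = 0.066896 bar

0.066896 bar


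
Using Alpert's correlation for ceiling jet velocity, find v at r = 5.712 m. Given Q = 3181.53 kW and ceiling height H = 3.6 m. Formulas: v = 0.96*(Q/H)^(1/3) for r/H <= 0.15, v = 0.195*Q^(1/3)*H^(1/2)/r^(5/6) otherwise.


r/H = 5.712 / 3.6 = 1.5867
r/H > 0.15, so v = 0.195*Q^(1/3)*H^(1/2)/r^(5/6)
Q^(1/3) = 14.708
H^(1/2) = 1.8974
r^(5/6) = 4.2723
v = 0.195 * 14.708 * 1.8974 / 4.2723 = 1.2737 m/s

1.2737 m/s


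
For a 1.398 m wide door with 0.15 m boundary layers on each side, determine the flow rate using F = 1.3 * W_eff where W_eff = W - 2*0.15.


W_eff = 1.398 - 0.30 = 1.098 m
F = 1.3 * 1.098 = 1.4274 persons/s

1.4274 persons/s


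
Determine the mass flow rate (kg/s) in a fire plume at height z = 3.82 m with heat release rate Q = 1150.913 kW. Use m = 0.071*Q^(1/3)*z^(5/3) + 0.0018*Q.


Q^(1/3) = 10.480
z^(5/3) = 9.3348
First term = 0.071 * 10.480 * 9.3348 = 6.9456
Second term = 0.0018 * 1150.913 = 2.0716
m = 9.0173 kg/s

9.0173 kg/s


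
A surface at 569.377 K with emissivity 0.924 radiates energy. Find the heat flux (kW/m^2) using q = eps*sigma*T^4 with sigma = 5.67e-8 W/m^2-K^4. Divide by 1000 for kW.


T^4 = 1.0510e+11
q = 0.924 * 5.67e-8 * 1.0510e+11 / 1000 = 5.5062 kW/m^2

5.5062 kW/m^2


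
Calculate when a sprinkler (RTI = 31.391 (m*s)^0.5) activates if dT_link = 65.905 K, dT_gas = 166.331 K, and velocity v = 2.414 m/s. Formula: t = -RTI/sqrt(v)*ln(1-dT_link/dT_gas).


dT_link/dT_gas = 0.39623
ln(1 - 0.39623) = -0.50456
t = -31.391 / sqrt(2.414) * -0.50456 = 10.194 s

10.194 s


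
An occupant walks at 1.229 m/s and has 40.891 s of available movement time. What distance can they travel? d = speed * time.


d = 1.229 * 40.891 = 50.255 m

50.255 m


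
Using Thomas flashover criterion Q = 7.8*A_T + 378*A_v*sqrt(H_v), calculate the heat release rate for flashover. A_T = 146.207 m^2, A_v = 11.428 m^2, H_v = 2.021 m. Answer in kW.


7.8*A_T = 1140.4
sqrt(H_v) = 1.4216
378*A_v*sqrt(H_v) = 6141.1
Q = 1140.4 + 6141.1 = 7281.5 kW

7281.5 kW


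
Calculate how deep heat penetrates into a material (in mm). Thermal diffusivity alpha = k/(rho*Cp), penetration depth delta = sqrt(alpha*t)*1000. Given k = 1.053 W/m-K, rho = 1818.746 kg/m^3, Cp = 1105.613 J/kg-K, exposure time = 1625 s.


alpha = 1.053 / (1818.746 * 1105.613) = 5.2366e-07 m^2/s
alpha * t = 0.00085095
delta = sqrt(0.00085095) * 1000 = 29.171 mm

29.171 mm


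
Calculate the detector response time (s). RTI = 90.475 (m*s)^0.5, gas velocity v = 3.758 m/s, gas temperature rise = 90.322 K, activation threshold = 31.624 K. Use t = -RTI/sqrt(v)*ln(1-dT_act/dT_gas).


dT_act/dT_gas = 0.35013
ln(1 - 0.35013) = -0.43098
t = -90.475 / sqrt(3.758) * -0.43098 = 20.114 s

20.114 s


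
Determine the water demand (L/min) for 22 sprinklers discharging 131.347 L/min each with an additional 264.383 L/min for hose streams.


Sprinkler demand = 22 * 131.347 = 2889.634 L/min
Total = 2889.634 + 264.383 = 3154.017 L/min

3154.017 L/min


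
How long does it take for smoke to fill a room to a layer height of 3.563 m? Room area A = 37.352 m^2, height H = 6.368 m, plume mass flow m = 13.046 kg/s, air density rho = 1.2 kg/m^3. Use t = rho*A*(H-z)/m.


H - z = 2.805 m
t = 1.2 * 37.352 * 2.805 / 13.046 = 9.6372 s

9.6372 s


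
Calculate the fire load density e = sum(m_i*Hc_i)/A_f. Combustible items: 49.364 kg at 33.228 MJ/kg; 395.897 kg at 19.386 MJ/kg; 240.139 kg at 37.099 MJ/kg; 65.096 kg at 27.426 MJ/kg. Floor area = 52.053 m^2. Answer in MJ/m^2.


Total energy = 49.364*33.228 + 395.897*19.386 + 240.139*37.099 + 65.096*27.426
= 1640.267 + 7674.859 + 8908.917 + 1785.323
= 20009.37 MJ
e = 20009.37 / 52.053 = 384.40 MJ/m^2

384.40 MJ/m^2


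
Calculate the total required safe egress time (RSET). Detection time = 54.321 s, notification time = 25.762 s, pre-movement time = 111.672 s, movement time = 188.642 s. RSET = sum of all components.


Total = 54.321 + 25.762 + 111.672 + 188.642 = 380.397 s

380.397 s


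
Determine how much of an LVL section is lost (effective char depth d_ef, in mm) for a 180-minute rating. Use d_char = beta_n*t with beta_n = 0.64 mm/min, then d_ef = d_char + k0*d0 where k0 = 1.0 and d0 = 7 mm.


d_char = 0.64 * 180 = 115.2 mm
d_ef = 115.2 + 1.0*7 = 122.2 mm

122.2 mm


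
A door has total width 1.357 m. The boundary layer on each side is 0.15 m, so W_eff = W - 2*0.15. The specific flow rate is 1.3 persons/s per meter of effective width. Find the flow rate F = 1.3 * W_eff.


W_eff = 1.357 - 0.30 = 1.057 m
F = 1.3 * 1.057 = 1.3741 persons/s

1.3741 persons/s


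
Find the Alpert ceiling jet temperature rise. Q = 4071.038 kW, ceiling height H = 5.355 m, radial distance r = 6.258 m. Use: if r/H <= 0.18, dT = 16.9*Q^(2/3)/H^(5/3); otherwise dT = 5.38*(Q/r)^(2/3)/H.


r/H = 6.258 / 5.355 = 1.1686
r/H > 0.18, so dT = 5.38*(Q/r)^(2/3)/H
Q/r = 650.53
(Q/r)^(2/3) = 75.078
dT = 5.38 * 75.078 / 5.355 = 75.429 K

75.429 K


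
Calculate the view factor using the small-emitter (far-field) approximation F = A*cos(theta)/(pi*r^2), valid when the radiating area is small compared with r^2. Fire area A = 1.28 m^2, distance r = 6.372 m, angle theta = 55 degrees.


cos(55 deg) = 0.57358
pi*r^2 = 127.56
F = 1.28 * 0.57358 / 127.56 = 0.0057557

0.0057557


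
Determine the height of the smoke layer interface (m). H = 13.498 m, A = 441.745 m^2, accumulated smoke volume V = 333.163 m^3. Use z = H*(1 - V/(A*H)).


V/(A*H) = 0.055875
1 - 0.055875 = 0.94413
z = 13.498 * 0.94413 = 12.744 m

12.744 m


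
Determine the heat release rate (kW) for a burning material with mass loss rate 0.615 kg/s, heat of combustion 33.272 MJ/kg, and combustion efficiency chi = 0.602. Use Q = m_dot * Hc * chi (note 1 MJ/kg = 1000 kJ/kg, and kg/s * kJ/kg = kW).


Hc = 33.272 MJ/kg = 33.272 * 1000 kJ/kg = 33272 kJ/kg
Q = 0.615 kg/s * 33272 kJ/kg * 0.602 = 12318 kW

12318 kW


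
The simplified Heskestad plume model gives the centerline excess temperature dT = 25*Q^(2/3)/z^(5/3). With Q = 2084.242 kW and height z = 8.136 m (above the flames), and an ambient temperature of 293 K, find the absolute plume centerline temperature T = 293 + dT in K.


Q^(2/3) = 163.17
z^(5/3) = 32.912
dT = 25 * 163.17 / 32.912 = 123.94 K
T = 293 + 123.94 = 416.94 K

416.94 K


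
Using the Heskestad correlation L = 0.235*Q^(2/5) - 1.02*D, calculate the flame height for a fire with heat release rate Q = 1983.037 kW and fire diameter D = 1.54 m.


Q^(2/5) = 20.842
0.235 * Q^(2/5) = 4.8978
1.02 * D = 1.5708
L = 3.3270 m

3.3270 m


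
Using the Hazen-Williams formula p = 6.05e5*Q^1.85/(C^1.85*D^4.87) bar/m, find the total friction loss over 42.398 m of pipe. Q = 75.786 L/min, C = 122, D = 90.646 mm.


Q^1.85 = 3000.8
C^1.85 = 7240.5
D^4.87 = 3.4063e+09
p/m = 7.3611e-05 bar/m
p_total = 7.3611e-05 * 42.398 = 0.0031209 bar

0.0031209 bar


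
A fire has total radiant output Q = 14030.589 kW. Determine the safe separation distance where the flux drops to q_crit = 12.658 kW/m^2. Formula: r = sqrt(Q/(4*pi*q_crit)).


4*pi*q_crit = 159.07
Q/(4*pi*q_crit) = 88.207
r = sqrt(88.207) = 9.3918 m

9.3918 m


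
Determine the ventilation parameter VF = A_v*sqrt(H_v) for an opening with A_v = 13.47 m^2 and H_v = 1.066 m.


sqrt(H_v) = 1.0325
VF = 13.47 * 1.0325 = 13.907 m^(5/2)

13.907 m^(5/2)


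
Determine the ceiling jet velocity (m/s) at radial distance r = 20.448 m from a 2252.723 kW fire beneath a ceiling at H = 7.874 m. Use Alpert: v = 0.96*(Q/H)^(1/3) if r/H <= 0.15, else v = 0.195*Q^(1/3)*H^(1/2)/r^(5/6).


r/H = 20.448 / 7.874 = 2.5969
r/H > 0.15, so v = 0.195*Q^(1/3)*H^(1/2)/r^(5/6)
Q^(1/3) = 13.109
H^(1/2) = 2.8061
r^(5/6) = 12.365
v = 0.195 * 13.109 * 2.8061 / 12.365 = 0.58009 m/s

0.58009 m/s


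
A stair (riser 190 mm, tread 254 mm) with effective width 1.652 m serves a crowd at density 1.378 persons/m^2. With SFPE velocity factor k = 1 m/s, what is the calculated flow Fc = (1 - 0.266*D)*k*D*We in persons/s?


1 - 0.266*D = 1 - 0.266*1.378 = 0.63345
Fs = 0.63345 * 1 * 1.378 = 0.87290 persons/(s*m)
Fc = 0.87290 * 1.652 = 1.4420 persons/s

1.4420 persons/s


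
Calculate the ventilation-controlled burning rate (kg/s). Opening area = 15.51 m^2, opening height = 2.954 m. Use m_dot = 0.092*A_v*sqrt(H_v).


sqrt(H_v) = 1.7187
m_dot = 0.092 * 15.51 * 1.7187 = 2.4525 kg/s

2.4525 kg/s


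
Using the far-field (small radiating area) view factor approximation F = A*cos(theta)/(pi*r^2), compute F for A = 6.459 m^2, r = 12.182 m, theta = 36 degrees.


cos(36 deg) = 0.80902
pi*r^2 = 466.22
F = 6.459 * 0.80902 / 466.22 = 0.011208

0.011208


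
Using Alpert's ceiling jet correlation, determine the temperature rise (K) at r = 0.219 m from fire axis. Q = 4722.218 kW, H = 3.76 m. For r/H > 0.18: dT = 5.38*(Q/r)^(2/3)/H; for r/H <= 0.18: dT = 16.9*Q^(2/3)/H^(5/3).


r/H = 0.219 / 3.76 = 0.058245
r/H <= 0.18, so dT = 16.9*Q^(2/3)/H^(5/3)
Q^(2/3) = 281.47
H^(5/3) = 9.0917
dT = 16.9 * 281.47 / 9.0917 = 523.20 K

523.20 K


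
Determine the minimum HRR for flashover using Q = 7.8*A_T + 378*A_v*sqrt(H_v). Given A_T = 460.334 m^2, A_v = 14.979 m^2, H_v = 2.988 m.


7.8*A_T = 3590.6
sqrt(H_v) = 1.7286
378*A_v*sqrt(H_v) = 9787.3
Q = 3590.6 + 9787.3 = 13378 kW

13378 kW


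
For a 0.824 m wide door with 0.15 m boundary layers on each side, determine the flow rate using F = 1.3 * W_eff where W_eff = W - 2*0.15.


W_eff = 0.824 - 0.30 = 0.524 m
F = 1.3 * 0.524 = 0.68120 persons/s

0.68120 persons/s


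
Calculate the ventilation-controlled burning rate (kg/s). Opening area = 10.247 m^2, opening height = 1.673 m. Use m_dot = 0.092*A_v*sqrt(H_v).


sqrt(H_v) = 1.2934
m_dot = 0.092 * 10.247 * 1.2934 = 1.2194 kg/s

1.2194 kg/s


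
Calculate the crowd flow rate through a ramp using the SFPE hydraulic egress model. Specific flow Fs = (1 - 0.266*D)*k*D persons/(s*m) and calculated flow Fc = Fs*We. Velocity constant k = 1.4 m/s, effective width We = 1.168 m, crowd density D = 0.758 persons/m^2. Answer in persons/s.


1 - 0.266*D = 1 - 0.266*0.758 = 0.79837
Fs = 0.79837 * 1.4 * 0.758 = 0.84723 persons/(s*m)
Fc = 0.84723 * 1.168 = 0.98957 persons/s

0.98957 persons/s


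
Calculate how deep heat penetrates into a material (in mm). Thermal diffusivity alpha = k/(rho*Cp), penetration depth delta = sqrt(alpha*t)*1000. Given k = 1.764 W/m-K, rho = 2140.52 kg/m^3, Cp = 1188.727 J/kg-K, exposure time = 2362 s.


alpha = 1.764 / (2140.52 * 1188.727) = 6.9326e-07 m^2/s
alpha * t = 0.0016375
delta = sqrt(0.0016375) * 1000 = 40.466 mm

40.466 mm
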